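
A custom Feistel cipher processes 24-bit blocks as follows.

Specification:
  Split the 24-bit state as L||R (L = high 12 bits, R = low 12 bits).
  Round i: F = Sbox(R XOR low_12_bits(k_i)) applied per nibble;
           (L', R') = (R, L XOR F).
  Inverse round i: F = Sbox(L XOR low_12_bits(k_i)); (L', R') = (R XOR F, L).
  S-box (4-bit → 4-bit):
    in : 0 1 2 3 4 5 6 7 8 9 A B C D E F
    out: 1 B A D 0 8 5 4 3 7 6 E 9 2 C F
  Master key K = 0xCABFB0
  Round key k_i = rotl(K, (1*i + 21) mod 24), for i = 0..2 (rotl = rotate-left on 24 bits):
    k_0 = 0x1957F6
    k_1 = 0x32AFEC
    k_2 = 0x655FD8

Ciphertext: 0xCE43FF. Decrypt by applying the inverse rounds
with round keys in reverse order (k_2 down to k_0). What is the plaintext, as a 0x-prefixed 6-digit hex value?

s_0 = ciphertext = 0xCE43FF
s_1 = InvRound(s_0, k_2) = 0xE26CE4
s_2 = InvRound(s_1, k_1) = 0x772E26
s_3 = InvRound(s_2, k_0) = 0xF16772

0xF16772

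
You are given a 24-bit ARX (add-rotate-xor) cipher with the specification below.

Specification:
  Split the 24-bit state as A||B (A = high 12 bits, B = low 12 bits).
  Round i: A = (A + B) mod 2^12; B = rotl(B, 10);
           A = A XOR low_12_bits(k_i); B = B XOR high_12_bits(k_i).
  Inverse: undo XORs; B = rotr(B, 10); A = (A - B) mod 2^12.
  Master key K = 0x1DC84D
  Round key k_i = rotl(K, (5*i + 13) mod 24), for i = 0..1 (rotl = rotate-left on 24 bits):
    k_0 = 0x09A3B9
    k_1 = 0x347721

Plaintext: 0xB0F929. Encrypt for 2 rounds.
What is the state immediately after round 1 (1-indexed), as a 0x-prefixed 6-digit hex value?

s_0 = plaintext = 0xB0F929
s_1 = Round(s_0, k_0) = 0x7816D0
s_2 = Round(s_1, k_1) = 0x9702F3

0x7816D0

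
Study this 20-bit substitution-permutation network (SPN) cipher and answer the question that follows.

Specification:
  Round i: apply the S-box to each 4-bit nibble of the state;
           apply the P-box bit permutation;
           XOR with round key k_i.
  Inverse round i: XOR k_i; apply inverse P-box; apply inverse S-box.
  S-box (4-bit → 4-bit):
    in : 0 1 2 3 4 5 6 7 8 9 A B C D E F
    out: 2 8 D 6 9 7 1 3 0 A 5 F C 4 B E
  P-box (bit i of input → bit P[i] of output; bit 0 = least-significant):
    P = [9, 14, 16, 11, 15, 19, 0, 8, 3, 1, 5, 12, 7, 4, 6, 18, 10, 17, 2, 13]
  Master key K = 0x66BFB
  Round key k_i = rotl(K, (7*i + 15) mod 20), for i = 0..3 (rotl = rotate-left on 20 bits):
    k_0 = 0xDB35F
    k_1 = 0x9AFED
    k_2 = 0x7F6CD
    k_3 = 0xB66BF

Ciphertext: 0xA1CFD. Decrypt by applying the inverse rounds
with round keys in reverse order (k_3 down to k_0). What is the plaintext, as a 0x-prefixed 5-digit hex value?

s_0 = ciphertext = 0xA1CFD
s_1 = InvRound(s_0, k_3) = 0x1D98B
s_2 = InvRound(s_1, k_2) = 0xBC014
s_3 = InvRound(s_2, k_1) = 0xE5ACE
s_4 = InvRound(s_3, k_0) = 0x9782F

0x9782F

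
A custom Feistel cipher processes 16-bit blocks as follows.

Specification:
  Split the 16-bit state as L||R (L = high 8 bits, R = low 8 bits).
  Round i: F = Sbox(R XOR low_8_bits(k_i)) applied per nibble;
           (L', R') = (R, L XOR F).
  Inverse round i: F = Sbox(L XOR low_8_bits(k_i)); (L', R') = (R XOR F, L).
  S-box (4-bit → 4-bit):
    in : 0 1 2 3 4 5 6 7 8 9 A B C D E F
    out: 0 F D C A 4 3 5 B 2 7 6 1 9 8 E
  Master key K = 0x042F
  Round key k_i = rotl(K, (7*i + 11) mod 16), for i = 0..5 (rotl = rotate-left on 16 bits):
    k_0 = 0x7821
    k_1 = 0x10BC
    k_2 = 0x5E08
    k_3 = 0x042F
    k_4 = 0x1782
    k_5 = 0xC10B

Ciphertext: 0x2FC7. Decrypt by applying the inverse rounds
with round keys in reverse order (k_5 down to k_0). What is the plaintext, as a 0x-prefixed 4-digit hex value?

0x30BF

s_0 = ciphertext = 0x2FC7
s_1 = InvRound(s_0, k_5) = 0x1D2F
s_2 = InvRound(s_1, k_4) = 0x011D
s_3 = InvRound(s_2, k_3) = 0xC501
s_4 = InvRound(s_3, k_2) = 0x18C5
s_5 = InvRound(s_4, k_1) = 0xBF18
s_6 = InvRound(s_5, k_0) = 0x30BF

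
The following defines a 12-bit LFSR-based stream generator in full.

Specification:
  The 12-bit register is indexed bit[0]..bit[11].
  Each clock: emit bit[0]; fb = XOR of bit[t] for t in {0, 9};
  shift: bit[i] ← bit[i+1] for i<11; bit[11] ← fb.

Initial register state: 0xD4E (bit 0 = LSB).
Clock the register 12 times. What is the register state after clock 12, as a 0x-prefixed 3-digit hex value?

0x508

reg_0 = 0xD4E
clock 1: out=0, reg = 0x6A7
clock 2: out=1, reg = 0x353
clock 3: out=1, reg = 0x1A9
clock 4: out=1, reg = 0x8D4
clock 5: out=0, reg = 0x46A
clock 6: out=0, reg = 0x235
clock 7: out=1, reg = 0x11A
clock 8: out=0, reg = 0x08D
clock 9: out=1, reg = 0x846
clock 10: out=0, reg = 0x423
clock 11: out=1, reg = 0xA11
clock 12: out=1, reg = 0x508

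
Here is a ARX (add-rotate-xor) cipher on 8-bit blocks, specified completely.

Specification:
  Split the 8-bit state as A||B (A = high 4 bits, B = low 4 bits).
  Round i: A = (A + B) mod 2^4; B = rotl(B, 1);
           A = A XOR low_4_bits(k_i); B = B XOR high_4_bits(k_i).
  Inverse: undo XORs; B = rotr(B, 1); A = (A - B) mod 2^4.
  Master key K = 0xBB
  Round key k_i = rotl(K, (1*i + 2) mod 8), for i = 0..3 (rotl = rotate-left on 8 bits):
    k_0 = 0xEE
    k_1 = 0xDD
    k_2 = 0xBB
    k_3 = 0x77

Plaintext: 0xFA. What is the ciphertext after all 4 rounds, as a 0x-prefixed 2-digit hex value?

0x7A

s_0 = plaintext = 0xFA
s_1 = Round(s_0, k_0) = 0x7B
s_2 = Round(s_1, k_1) = 0xFA
s_3 = Round(s_2, k_2) = 0x2E
s_4 = Round(s_3, k_3) = 0x7A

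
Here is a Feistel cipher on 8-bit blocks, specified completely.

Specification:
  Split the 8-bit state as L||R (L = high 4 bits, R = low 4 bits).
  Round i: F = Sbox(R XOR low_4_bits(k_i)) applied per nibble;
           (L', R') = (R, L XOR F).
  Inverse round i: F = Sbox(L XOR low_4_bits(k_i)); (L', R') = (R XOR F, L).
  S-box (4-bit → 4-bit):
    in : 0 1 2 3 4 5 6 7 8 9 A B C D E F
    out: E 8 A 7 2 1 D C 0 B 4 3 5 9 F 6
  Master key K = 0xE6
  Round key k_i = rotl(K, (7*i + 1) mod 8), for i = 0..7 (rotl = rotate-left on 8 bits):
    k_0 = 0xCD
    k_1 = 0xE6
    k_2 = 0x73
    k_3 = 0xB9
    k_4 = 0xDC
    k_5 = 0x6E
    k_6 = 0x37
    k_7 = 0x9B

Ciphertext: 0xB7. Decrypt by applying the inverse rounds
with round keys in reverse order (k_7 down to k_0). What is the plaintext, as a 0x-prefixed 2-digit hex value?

s_0 = ciphertext = 0xB7
s_1 = InvRound(s_0, k_7) = 0x9B
s_2 = InvRound(s_1, k_6) = 0x49
s_3 = InvRound(s_2, k_5) = 0xD4
s_4 = InvRound(s_3, k_4) = 0xCD
s_5 = InvRound(s_4, k_3) = 0xCC
s_6 = InvRound(s_5, k_2) = 0xAC
s_7 = InvRound(s_6, k_1) = 0x9A
s_8 = InvRound(s_7, k_0) = 0x89

0x89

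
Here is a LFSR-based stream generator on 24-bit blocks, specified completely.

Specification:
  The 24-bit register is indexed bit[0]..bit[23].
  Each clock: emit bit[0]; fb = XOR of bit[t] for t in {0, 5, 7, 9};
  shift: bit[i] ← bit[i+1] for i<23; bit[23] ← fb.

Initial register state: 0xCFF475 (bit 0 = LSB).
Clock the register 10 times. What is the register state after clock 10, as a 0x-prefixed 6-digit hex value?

reg_0 = 0xCFF475
clock 1: out=1, reg = 0x67FA3A
clock 2: out=0, reg = 0x33FD1D
clock 3: out=1, reg = 0x99FE8E
clock 4: out=0, reg = 0x4CFF47
clock 5: out=1, reg = 0x267FA3
clock 6: out=1, reg = 0x133FD1
clock 7: out=1, reg = 0x899FE8
clock 8: out=0, reg = 0xC4CFF4
clock 9: out=0, reg = 0xE267FA
clock 10: out=0, reg = 0xF133FD

0xF133FD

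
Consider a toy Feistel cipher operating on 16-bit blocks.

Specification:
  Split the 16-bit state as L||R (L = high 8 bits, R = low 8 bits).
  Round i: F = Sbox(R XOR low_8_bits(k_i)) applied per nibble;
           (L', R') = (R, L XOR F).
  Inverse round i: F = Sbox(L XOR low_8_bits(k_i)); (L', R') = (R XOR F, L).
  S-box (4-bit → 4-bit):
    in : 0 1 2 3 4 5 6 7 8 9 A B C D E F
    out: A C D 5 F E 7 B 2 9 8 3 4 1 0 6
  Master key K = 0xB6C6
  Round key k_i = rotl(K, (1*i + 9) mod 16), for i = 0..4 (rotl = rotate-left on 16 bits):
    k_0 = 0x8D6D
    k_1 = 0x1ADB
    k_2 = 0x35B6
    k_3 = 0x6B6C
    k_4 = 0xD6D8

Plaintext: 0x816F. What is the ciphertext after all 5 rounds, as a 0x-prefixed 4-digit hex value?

0xB560

s_0 = plaintext = 0x816F
s_1 = Round(s_0, k_0) = 0x6F2C
s_2 = Round(s_1, k_1) = 0x2C04
s_3 = Round(s_2, k_2) = 0x0411
s_4 = Round(s_3, k_3) = 0x11B5
s_5 = Round(s_4, k_4) = 0xB560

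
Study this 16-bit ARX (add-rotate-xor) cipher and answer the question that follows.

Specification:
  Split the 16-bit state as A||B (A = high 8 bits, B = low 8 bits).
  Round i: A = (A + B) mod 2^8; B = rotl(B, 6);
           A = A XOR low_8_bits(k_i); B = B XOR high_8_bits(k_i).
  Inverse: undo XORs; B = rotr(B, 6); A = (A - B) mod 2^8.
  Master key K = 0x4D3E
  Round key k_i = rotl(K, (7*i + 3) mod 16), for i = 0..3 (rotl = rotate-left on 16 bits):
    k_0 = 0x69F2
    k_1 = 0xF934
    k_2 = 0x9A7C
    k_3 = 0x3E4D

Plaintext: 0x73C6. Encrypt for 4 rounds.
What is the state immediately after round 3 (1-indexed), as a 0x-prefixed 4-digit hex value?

0x1A69

s_0 = plaintext = 0x73C6
s_1 = Round(s_0, k_0) = 0xCBD8
s_2 = Round(s_1, k_1) = 0x97CF
s_3 = Round(s_2, k_2) = 0x1A69
s_4 = Round(s_3, k_3) = 0xCE64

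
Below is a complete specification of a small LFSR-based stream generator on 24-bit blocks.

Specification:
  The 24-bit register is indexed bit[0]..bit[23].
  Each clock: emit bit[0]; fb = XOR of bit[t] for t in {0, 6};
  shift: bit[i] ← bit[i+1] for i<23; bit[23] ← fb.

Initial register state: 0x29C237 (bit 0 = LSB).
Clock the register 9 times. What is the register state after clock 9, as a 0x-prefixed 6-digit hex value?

reg_0 = 0x29C237
clock 1: out=1, reg = 0x94E11B
clock 2: out=1, reg = 0xCA708D
clock 3: out=1, reg = 0xE53846
clock 4: out=0, reg = 0xF29C23
clock 5: out=1, reg = 0xF94E11
clock 6: out=1, reg = 0xFCA708
clock 7: out=0, reg = 0x7E5384
clock 8: out=0, reg = 0x3F29C2
clock 9: out=0, reg = 0x9F94E1

0x9F94E1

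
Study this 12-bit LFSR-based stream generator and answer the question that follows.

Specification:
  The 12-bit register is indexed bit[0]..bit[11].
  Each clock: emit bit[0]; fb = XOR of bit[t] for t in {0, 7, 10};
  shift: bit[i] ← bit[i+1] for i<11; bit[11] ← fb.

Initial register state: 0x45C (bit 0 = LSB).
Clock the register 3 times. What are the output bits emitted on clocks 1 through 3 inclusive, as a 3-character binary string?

001

reg_0 = 0x45C
clock 1: out=0, reg = 0xA2E
clock 2: out=0, reg = 0x517
clock 3: out=1, reg = 0x28B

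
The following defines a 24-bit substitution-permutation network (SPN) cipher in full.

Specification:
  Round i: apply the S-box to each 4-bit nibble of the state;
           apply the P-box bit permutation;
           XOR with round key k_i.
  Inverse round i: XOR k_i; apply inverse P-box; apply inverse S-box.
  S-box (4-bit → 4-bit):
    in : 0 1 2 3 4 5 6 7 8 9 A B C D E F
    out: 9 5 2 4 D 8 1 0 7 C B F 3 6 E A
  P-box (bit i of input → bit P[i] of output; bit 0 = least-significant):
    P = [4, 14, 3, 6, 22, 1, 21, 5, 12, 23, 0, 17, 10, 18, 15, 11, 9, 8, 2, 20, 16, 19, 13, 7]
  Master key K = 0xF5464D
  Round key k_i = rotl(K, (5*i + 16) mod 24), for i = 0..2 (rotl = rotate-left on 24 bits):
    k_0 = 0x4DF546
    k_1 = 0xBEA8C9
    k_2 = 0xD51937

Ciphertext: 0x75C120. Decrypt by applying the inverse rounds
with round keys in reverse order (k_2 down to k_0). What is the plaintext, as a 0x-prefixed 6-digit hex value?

0x22BA02

s_0 = ciphertext = 0x75C120
s_1 = InvRound(s_0, k_2) = 0x7398DC
s_2 = InvRound(s_1, k_1) = 0x832866
s_3 = InvRound(s_2, k_0) = 0x22BA02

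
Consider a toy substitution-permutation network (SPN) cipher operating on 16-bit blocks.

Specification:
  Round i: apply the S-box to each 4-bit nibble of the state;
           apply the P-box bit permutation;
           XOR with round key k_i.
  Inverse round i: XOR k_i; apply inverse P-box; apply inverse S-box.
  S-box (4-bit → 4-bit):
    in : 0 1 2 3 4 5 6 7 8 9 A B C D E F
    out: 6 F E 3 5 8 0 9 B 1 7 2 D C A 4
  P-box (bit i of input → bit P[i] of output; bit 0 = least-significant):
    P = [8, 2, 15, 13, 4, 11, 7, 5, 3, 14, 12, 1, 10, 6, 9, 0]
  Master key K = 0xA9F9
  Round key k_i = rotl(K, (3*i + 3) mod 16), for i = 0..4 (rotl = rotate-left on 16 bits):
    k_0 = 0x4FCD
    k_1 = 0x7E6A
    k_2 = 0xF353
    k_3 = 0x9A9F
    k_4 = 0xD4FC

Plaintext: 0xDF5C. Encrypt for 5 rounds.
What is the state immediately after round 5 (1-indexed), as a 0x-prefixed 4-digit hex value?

0x6B1D

s_0 = plaintext = 0xDF5C
s_1 = Round(s_0, k_0) = 0xFCEC
s_2 = Round(s_1, k_1) = 0xC540
s_3 = Round(s_2, k_2) = 0x75C4
s_4 = Round(s_3, k_3) = 0x1F2C
s_5 = Round(s_4, k_4) = 0x6B1D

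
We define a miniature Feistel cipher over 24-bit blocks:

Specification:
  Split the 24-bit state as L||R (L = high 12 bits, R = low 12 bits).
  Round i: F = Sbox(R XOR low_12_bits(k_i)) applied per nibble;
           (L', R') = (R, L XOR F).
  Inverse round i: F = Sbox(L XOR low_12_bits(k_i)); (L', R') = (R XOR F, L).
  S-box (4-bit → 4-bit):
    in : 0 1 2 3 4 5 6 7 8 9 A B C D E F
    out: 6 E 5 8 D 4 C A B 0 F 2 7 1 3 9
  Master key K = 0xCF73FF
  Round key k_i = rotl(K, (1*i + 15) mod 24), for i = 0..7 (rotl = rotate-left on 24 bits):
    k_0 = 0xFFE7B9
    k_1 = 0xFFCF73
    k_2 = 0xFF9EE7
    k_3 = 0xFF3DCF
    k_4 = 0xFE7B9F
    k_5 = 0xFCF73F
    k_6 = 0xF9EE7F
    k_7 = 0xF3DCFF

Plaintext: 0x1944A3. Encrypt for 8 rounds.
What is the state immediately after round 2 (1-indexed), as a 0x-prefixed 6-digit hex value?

0x97B8C8

s_0 = plaintext = 0x1944A3
s_1 = Round(s_0, k_0) = 0x4A397B
s_2 = Round(s_1, k_1) = 0x97B8C8
s_3 = Round(s_2, k_2) = 0x8C8522
s_4 = Round(s_3, k_3) = 0x5223F9
s_5 = Round(s_4, k_4) = 0x3F9EEE
s_6 = Round(s_5, k_5) = 0xEEE3E7
s_7 = Round(s_6, k_6) = 0x3E7FE5
s_8 = Round(s_7, k_7) = 0xFE5B08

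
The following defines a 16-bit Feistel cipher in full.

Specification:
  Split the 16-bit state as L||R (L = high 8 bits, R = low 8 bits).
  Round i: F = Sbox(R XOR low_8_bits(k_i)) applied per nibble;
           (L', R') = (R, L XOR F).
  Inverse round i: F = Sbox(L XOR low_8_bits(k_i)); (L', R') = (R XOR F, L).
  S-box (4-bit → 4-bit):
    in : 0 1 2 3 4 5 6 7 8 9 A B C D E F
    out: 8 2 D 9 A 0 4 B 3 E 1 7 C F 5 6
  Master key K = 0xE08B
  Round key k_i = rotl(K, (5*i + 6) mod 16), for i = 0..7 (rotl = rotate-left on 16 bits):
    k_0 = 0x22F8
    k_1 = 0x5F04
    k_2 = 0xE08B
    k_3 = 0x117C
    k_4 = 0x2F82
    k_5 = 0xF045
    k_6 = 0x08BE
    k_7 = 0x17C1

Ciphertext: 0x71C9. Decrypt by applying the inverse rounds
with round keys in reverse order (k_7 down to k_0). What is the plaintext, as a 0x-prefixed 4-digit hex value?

0x5B6E

s_0 = ciphertext = 0x71C9
s_1 = InvRound(s_0, k_7) = 0xB171
s_2 = InvRound(s_1, k_6) = 0xF7B1
s_3 = InvRound(s_2, k_5) = 0xCCF7
s_4 = InvRound(s_3, k_4) = 0x52CC
s_5 = InvRound(s_4, k_3) = 0x1952
s_6 = InvRound(s_5, k_2) = 0xBF19
s_7 = InvRound(s_6, k_1) = 0x6EBF
s_8 = InvRound(s_7, k_0) = 0x5B6E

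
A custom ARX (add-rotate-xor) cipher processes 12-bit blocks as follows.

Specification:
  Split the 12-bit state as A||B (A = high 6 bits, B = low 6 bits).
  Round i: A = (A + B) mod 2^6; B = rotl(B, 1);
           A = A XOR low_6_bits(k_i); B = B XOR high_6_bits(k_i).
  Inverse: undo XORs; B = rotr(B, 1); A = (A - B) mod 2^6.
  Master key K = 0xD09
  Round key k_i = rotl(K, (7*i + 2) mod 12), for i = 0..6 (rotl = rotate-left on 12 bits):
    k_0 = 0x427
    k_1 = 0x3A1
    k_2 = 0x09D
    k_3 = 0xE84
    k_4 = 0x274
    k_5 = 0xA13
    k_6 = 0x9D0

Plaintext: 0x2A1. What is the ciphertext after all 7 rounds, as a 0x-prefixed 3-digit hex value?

s_0 = plaintext = 0x2A1
s_1 = Round(s_0, k_0) = 0x313
s_2 = Round(s_1, k_1) = 0xFA8
s_3 = Round(s_2, k_2) = 0xED3
s_4 = Round(s_3, k_3) = 0x29C
s_5 = Round(s_4, k_4) = 0x4B1
s_6 = Round(s_5, k_5) = 0x40B
s_7 = Round(s_6, k_6) = 0x2F1

0x2F1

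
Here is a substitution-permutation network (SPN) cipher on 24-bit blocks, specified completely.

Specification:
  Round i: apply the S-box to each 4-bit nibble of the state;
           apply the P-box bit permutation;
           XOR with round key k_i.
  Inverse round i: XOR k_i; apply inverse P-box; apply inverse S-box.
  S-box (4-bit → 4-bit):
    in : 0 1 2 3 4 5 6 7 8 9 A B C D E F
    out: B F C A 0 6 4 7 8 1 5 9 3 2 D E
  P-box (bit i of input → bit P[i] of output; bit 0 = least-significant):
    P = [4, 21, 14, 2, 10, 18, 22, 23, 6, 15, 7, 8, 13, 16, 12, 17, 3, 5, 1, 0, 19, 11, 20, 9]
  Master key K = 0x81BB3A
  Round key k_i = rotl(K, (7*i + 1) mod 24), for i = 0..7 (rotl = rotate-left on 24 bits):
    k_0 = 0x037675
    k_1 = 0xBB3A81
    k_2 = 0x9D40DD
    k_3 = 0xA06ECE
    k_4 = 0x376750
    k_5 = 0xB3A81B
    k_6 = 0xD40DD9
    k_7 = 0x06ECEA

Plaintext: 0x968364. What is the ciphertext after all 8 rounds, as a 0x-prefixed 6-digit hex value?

s_0 = plaintext = 0x968364
s_1 = Round(s_0, k_0) = 0x49F777
s_2 = Round(s_1, k_1) = 0xDCEE59
s_3 = Round(s_2, k_2) = 0xDB7925
s_4 = Round(s_3, k_3) = 0x411687
s_5 = Round(s_4, k_4) = 0x9417EB
s_6 = Round(s_5, k_5) = 0x781CCF
s_7 = Round(s_6, k_6) = 0xEBF19C
s_8 = Round(s_7, k_7) = 0x3D7B33

0x3D7B33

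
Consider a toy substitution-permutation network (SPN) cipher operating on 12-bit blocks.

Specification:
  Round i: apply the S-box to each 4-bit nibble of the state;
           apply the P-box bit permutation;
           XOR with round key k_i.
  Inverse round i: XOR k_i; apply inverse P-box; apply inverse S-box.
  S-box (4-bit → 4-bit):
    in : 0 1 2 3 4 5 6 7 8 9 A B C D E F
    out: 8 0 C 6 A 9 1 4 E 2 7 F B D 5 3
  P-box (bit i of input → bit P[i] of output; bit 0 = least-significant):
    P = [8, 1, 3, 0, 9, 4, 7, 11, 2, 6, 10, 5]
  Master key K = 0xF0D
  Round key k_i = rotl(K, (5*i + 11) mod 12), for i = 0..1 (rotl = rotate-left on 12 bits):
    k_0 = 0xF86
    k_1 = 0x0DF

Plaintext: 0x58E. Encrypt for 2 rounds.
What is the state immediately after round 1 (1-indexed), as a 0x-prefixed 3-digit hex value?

0x63A

s_0 = plaintext = 0x58E
s_1 = Round(s_0, k_0) = 0x63A
s_2 = Round(s_1, k_1) = 0x141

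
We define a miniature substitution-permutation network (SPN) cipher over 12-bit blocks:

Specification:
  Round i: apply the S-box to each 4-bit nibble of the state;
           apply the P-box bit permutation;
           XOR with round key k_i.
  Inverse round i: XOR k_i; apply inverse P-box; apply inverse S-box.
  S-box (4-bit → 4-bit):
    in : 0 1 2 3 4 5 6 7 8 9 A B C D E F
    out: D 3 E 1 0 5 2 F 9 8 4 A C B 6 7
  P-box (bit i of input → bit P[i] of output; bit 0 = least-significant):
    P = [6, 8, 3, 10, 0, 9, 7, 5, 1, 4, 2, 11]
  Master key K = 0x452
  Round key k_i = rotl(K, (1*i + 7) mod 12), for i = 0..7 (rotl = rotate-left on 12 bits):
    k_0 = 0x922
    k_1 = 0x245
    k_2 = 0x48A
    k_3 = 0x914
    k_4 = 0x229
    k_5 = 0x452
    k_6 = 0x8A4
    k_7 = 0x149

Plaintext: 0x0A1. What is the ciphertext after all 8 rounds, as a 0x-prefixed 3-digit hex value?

0x1C6

s_0 = plaintext = 0x0A1
s_1 = Round(s_0, k_0) = 0x0E4
s_2 = Round(s_1, k_1) = 0x8C3
s_3 = Round(s_2, k_2) = 0xC68
s_4 = Round(s_3, k_3) = 0x750
s_5 = Round(s_4, k_4) = 0xEF6
s_6 = Round(s_5, k_5) = 0x7C7
s_7 = Round(s_6, k_6) = 0x55A
s_8 = Round(s_7, k_7) = 0x1C6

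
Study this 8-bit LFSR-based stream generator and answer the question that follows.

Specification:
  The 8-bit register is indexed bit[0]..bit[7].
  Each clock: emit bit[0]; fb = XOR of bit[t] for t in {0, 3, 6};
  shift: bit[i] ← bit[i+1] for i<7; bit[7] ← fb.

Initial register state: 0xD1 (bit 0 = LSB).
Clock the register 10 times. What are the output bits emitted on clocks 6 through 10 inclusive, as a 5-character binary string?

01100

reg_0 = 0xD1
clock 1: out=1, reg = 0x68
clock 2: out=0, reg = 0x34
clock 3: out=0, reg = 0x1A
clock 4: out=0, reg = 0x8D
clock 5: out=1, reg = 0x46
clock 6: out=0, reg = 0xA3
clock 7: out=1, reg = 0xD1
clock 8: out=1, reg = 0x68
clock 9: out=0, reg = 0x34
clock 10: out=0, reg = 0x1A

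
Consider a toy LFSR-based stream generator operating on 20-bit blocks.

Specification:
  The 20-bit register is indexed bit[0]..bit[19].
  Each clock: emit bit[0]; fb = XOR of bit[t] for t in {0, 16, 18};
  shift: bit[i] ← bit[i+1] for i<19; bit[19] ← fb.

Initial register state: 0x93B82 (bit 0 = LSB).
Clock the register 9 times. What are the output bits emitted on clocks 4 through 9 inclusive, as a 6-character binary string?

000011

reg_0 = 0x93B82
clock 1: out=0, reg = 0xC9DC1
clock 2: out=1, reg = 0x64EE0
clock 3: out=0, reg = 0xB2770
clock 4: out=0, reg = 0xD93B8
clock 5: out=0, reg = 0x6C9DC
clock 6: out=0, reg = 0xB64EE
clock 7: out=0, reg = 0xDB277
clock 8: out=1, reg = 0xED93B
clock 9: out=1, reg = 0x76C9D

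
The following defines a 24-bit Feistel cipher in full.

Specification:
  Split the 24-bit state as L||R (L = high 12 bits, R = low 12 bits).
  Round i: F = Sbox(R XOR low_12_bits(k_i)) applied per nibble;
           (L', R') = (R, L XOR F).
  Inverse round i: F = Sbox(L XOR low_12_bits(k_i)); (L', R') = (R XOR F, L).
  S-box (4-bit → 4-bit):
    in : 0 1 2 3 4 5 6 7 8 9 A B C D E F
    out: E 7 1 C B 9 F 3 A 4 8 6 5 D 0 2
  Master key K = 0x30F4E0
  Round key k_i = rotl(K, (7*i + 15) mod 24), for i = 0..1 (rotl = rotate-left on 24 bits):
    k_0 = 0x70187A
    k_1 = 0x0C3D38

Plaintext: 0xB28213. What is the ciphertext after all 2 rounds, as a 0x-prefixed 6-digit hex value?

0x3DC218

s_0 = plaintext = 0xB28213
s_1 = Round(s_0, k_0) = 0x2133DC
s_2 = Round(s_1, k_1) = 0x3DC218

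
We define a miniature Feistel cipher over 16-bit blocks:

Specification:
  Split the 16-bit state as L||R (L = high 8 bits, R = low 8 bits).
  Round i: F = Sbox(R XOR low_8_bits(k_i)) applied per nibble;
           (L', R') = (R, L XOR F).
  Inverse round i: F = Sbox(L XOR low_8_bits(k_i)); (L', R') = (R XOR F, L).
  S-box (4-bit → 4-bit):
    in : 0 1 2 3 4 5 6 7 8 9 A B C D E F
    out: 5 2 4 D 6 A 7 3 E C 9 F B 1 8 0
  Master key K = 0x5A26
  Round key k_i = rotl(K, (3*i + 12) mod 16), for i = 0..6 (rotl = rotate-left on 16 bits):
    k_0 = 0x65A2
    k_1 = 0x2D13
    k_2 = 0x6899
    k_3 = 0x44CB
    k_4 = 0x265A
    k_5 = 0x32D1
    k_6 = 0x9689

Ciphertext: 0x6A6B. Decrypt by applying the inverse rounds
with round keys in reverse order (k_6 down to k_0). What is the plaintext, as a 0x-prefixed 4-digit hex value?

0xE8C8

s_0 = ciphertext = 0x6A6B
s_1 = InvRound(s_0, k_6) = 0xE66A
s_2 = InvRound(s_1, k_5) = 0xB9E6
s_3 = InvRound(s_2, k_4) = 0x6BB9
s_4 = InvRound(s_3, k_3) = 0x2C6B
s_5 = InvRound(s_4, k_2) = 0x912C
s_6 = InvRound(s_5, k_1) = 0xC891
s_7 = InvRound(s_6, k_0) = 0xE8C8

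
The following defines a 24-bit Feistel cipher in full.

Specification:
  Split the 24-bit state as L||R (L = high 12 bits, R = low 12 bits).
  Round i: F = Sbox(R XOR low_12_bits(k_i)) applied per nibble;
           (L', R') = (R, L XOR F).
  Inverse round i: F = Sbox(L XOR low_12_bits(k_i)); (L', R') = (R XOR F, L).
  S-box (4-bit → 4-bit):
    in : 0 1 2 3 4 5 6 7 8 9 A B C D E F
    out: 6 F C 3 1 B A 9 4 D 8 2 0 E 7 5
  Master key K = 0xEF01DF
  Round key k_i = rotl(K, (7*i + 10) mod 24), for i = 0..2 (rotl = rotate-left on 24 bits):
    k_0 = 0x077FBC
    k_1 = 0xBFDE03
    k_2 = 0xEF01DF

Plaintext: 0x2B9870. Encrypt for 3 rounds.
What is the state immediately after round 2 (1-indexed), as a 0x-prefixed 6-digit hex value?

0xBB9358

s_0 = plaintext = 0x2B9870
s_1 = Round(s_0, k_0) = 0x870BB9
s_2 = Round(s_1, k_1) = 0xBB9358
s_3 = Round(s_2, k_2) = 0x3587F0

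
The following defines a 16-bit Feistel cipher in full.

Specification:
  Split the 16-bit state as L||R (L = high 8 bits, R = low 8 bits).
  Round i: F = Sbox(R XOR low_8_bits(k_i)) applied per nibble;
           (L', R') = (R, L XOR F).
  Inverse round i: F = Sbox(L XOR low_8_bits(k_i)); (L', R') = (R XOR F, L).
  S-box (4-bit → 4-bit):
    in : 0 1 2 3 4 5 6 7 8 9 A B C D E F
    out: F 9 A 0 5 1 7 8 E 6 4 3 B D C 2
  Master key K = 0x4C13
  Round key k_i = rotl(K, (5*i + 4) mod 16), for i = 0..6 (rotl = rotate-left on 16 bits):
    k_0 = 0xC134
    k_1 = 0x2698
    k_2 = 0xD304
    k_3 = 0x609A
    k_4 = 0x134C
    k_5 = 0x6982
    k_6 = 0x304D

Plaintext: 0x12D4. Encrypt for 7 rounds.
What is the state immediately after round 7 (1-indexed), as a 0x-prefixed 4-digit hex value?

s_0 = plaintext = 0x12D4
s_1 = Round(s_0, k_0) = 0xD4DD
s_2 = Round(s_1, k_1) = 0xDD85
s_3 = Round(s_2, k_2) = 0x8534
s_4 = Round(s_3, k_3) = 0x34C9
s_5 = Round(s_4, k_4) = 0xC9D5
s_6 = Round(s_5, k_5) = 0xD5D1
s_7 = Round(s_6, k_6) = 0xD1BE

0xD1BE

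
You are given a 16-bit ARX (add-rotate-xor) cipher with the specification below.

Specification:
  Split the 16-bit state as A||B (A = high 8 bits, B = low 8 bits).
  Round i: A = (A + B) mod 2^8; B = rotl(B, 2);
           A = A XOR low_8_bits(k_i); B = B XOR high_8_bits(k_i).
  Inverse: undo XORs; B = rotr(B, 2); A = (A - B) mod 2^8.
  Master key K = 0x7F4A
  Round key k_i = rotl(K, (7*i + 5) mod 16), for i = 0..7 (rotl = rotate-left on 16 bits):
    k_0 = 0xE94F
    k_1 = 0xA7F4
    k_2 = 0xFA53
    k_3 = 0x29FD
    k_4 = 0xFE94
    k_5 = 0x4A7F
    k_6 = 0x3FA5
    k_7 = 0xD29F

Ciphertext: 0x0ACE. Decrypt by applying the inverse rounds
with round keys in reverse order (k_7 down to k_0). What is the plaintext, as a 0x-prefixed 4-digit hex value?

s_0 = ciphertext = 0x0ACE
s_1 = InvRound(s_0, k_7) = 0x8E07
s_2 = InvRound(s_1, k_6) = 0x1D0E
s_3 = InvRound(s_2, k_5) = 0x5111
s_4 = InvRound(s_3, k_4) = 0xCAFB
s_5 = InvRound(s_4, k_3) = 0x83B4
s_6 = InvRound(s_5, k_2) = 0x3D93
s_7 = InvRound(s_6, k_1) = 0xBC0D
s_8 = InvRound(s_7, k_0) = 0xBA39

0xBA39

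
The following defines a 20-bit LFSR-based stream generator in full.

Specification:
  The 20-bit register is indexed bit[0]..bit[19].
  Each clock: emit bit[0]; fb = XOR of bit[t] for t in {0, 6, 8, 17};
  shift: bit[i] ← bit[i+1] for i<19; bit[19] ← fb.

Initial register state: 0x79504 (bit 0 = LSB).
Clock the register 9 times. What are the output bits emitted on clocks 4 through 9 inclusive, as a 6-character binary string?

reg_0 = 0x79504
clock 1: out=0, reg = 0x3CA82
clock 2: out=0, reg = 0x9E541
clock 3: out=1, reg = 0xCF2A0
clock 4: out=0, reg = 0x67950
clock 5: out=0, reg = 0xB3CA8
clock 6: out=0, reg = 0xD9E54
clock 7: out=0, reg = 0xECF2A
clock 8: out=0, reg = 0x76795
clock 9: out=1, reg = 0xBB3CA

000001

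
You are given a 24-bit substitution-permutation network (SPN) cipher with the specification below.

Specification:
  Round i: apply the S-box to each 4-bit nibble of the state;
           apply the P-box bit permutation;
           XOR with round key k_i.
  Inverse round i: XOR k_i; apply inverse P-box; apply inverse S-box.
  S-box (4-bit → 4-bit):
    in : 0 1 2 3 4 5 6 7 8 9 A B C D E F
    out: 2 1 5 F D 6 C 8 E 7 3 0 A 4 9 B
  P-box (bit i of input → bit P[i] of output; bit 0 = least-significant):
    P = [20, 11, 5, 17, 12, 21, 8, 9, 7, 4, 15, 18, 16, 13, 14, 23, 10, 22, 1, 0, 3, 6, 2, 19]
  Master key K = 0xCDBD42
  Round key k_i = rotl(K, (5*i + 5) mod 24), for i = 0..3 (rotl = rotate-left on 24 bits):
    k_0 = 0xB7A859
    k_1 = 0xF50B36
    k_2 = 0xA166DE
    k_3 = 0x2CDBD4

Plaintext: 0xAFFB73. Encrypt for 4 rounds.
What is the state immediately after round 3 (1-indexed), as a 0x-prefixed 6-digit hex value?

s_0 = plaintext = 0xAFFB73
s_1 = Round(s_0, k_0) = 0x648630
s_2 = Round(s_1, k_1) = 0x59F431
s_3 = Round(s_2, k_2) = 0x54D118
s_4 = Round(s_3, k_3) = 0x2E8733

0x54D118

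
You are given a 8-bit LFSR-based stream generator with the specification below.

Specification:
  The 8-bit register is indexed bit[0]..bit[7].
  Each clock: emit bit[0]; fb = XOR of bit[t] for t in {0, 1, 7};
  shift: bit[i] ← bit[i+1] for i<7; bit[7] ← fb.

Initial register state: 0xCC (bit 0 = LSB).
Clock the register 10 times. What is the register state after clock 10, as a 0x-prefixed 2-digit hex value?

reg_0 = 0xCC
clock 1: out=0, reg = 0xE6
clock 2: out=0, reg = 0x73
clock 3: out=1, reg = 0x39
clock 4: out=1, reg = 0x9C
clock 5: out=0, reg = 0xCE
clock 6: out=0, reg = 0x67
clock 7: out=1, reg = 0x33
clock 8: out=1, reg = 0x19
clock 9: out=1, reg = 0x8C
clock 10: out=0, reg = 0xC6

0xC6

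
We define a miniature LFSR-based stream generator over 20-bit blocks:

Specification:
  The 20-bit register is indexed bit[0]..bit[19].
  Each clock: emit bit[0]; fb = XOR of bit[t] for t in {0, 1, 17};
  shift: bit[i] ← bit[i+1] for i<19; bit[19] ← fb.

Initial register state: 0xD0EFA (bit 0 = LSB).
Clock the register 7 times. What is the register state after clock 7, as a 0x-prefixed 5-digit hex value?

0x93A1D

reg_0 = 0xD0EFA
clock 1: out=0, reg = 0xE877D
clock 2: out=1, reg = 0x743BE
clock 3: out=0, reg = 0x3A1DF
clock 4: out=1, reg = 0x9D0EF
clock 5: out=1, reg = 0x4E877
clock 6: out=1, reg = 0x2743B
clock 7: out=1, reg = 0x93A1D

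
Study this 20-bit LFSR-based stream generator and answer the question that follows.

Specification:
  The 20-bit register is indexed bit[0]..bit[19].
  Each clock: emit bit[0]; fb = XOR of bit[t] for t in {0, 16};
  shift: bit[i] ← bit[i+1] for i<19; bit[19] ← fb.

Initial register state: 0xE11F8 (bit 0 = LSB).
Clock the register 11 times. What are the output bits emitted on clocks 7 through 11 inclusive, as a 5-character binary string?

11100

reg_0 = 0xE11F8
clock 1: out=0, reg = 0x708FC
clock 2: out=0, reg = 0xB847E
clock 3: out=0, reg = 0xDC23F
clock 4: out=1, reg = 0x6E11F
clock 5: out=1, reg = 0xB708F
clock 6: out=1, reg = 0x5B847
clock 7: out=1, reg = 0x2DC23
clock 8: out=1, reg = 0x96E11
clock 9: out=1, reg = 0x4B708
clock 10: out=0, reg = 0x25B84
clock 11: out=0, reg = 0x12DC2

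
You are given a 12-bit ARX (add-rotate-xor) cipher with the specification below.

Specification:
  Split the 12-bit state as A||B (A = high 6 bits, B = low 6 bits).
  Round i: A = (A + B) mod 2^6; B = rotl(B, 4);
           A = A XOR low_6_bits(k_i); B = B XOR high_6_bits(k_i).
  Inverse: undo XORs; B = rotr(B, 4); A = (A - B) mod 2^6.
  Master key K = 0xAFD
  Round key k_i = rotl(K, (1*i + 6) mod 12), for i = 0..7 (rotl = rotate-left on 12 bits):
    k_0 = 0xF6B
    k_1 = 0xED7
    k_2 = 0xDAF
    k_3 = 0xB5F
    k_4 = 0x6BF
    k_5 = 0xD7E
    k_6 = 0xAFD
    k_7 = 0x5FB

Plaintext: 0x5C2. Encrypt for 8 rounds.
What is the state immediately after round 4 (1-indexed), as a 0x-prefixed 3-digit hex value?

s_0 = plaintext = 0x5C2
s_1 = Round(s_0, k_0) = 0xC9D
s_2 = Round(s_1, k_1) = 0x62C
s_3 = Round(s_2, k_2) = 0xAFD
s_4 = Round(s_3, k_3) = 0xDF2
s_5 = Round(s_4, k_4) = 0x5B6
s_6 = Round(s_5, k_5) = 0xC98
s_7 = Round(s_6, k_6) = 0xDED
s_8 = Round(s_7, k_7) = 0x7CC

0xDF2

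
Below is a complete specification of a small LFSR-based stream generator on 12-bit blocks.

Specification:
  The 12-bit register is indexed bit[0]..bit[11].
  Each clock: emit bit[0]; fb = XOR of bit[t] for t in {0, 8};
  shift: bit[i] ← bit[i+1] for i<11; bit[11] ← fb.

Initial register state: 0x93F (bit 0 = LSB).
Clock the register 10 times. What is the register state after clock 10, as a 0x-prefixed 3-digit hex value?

0x15A

reg_0 = 0x93F
clock 1: out=1, reg = 0x49F
clock 2: out=1, reg = 0xA4F
clock 3: out=1, reg = 0xD27
clock 4: out=1, reg = 0x693
clock 5: out=1, reg = 0xB49
clock 6: out=1, reg = 0x5A4
clock 7: out=0, reg = 0xAD2
clock 8: out=0, reg = 0x569
clock 9: out=1, reg = 0x2B4
clock 10: out=0, reg = 0x15A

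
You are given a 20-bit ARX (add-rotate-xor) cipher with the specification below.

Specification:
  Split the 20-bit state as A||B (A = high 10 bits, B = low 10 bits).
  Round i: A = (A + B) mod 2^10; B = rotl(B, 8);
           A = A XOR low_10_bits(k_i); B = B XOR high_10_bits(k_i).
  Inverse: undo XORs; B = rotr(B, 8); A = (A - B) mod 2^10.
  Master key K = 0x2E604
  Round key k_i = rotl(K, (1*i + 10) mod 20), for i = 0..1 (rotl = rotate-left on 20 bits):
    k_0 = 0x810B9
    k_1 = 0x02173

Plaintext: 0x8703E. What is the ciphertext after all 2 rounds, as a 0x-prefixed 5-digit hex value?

s_0 = plaintext = 0x8703E
s_1 = Round(s_0, k_0) = 0xB8C0B
s_2 = Round(s_1, k_1) = 0xE770A

0xE770A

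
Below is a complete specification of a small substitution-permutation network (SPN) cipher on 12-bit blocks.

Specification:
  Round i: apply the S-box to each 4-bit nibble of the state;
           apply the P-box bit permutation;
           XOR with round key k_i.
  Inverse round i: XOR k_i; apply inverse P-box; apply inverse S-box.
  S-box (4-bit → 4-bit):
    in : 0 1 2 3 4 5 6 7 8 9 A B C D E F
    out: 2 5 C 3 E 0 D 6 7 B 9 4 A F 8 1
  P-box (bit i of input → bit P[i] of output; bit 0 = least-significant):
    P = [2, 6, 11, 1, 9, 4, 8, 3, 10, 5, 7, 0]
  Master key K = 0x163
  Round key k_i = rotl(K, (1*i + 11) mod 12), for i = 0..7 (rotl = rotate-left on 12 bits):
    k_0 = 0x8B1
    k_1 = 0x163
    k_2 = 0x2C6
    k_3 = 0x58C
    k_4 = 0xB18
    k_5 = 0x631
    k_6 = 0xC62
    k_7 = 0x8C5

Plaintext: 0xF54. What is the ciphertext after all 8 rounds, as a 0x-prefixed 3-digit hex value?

0x5B7

s_0 = plaintext = 0xF54
s_1 = Round(s_0, k_0) = 0x4F3
s_2 = Round(s_1, k_1) = 0x386
s_3 = Round(s_2, k_2) = 0xDF0
s_4 = Round(s_3, k_3) = 0x36D
s_5 = Round(s_4, k_4) = 0x476
s_6 = Round(s_5, k_5) = 0xF86
s_7 = Round(s_6, k_6) = 0x374
s_8 = Round(s_7, k_7) = 0x5B7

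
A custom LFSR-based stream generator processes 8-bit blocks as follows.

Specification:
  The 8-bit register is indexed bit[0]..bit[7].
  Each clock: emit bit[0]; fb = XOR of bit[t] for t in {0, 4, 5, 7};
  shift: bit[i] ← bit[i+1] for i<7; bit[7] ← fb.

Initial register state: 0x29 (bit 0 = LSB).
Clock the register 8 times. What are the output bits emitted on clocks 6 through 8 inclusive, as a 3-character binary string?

100

reg_0 = 0x29
clock 1: out=1, reg = 0x14
clock 2: out=0, reg = 0x8A
clock 3: out=0, reg = 0xC5
clock 4: out=1, reg = 0x62
clock 5: out=0, reg = 0xB1
clock 6: out=1, reg = 0x58
clock 7: out=0, reg = 0xAC
clock 8: out=0, reg = 0x56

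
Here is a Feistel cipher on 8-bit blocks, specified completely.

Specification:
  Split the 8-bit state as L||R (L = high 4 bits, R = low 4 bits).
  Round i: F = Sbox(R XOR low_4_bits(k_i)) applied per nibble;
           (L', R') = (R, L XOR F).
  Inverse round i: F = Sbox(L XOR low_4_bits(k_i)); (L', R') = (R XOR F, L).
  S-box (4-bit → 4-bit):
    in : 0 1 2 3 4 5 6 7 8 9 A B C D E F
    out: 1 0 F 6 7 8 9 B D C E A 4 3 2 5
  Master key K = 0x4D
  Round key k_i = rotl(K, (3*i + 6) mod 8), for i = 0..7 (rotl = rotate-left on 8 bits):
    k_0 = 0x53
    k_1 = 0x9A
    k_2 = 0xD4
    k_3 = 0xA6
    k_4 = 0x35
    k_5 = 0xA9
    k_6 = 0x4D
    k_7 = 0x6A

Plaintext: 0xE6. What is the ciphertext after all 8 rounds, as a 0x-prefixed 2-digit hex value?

s_0 = plaintext = 0xE6
s_1 = Round(s_0, k_0) = 0x66
s_2 = Round(s_1, k_1) = 0x62
s_3 = Round(s_2, k_2) = 0x2F
s_4 = Round(s_3, k_3) = 0xFE
s_5 = Round(s_4, k_4) = 0xE5
s_6 = Round(s_5, k_5) = 0x5A
s_7 = Round(s_6, k_6) = 0xAE
s_8 = Round(s_7, k_7) = 0xED

0xED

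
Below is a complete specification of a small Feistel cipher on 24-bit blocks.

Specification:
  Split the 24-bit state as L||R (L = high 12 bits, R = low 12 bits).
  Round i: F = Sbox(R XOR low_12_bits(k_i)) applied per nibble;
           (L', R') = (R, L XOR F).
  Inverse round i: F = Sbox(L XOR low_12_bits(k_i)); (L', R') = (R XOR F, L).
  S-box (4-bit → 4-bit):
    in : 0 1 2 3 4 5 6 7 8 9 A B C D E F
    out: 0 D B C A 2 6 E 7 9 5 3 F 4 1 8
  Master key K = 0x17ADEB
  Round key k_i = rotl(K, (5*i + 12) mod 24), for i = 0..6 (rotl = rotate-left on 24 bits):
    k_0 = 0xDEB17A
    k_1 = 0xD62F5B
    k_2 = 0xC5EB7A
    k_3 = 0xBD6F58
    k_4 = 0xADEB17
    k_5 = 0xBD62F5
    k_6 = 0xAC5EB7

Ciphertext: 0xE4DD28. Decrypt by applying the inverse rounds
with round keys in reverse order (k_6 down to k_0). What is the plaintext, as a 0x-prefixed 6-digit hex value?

s_0 = ciphertext = 0xE4DD28
s_1 = InvRound(s_0, k_6) = 0xDADE4D
s_2 = InvRound(s_1, k_5) = 0x66ADAD
s_3 = InvRound(s_2, k_4) = 0x94966A
s_4 = InvRound(s_3, k_3) = 0x0B7949
s_5 = InvRound(s_4, k_2) = 0xABD0B7
s_6 = InvRound(s_5, k_1) = 0x2A1ABD
s_7 = InvRound(s_6, k_0) = 0x6FE2A1

0x6FE2A1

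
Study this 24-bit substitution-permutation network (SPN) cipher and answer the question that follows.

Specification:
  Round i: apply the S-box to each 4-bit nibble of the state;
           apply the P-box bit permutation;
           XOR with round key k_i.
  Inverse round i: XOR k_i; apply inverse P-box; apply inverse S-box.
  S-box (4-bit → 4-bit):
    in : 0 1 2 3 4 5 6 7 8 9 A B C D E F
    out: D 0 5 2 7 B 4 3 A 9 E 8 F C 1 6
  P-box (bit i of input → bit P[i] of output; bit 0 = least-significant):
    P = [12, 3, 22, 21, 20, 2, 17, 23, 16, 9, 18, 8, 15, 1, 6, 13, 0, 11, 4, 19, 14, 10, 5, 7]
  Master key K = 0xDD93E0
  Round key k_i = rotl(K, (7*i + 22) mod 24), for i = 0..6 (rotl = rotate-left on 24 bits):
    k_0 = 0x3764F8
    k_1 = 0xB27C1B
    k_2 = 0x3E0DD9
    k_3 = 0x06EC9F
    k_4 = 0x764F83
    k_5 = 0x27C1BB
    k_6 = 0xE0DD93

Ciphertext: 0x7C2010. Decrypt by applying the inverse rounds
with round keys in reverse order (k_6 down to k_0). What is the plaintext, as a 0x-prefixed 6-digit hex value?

s_0 = ciphertext = 0x7C2010
s_1 = InvRound(s_0, k_6) = 0x555D9E
s_2 = InvRound(s_1, k_5) = 0xF7E140
s_3 = InvRound(s_2, k_4) = 0x87C7B1
s_4 = InvRound(s_3, k_3) = 0x638583
s_5 = InvRound(s_4, k_2) = 0x1A42EF
s_6 = InvRound(s_5, k_1) = 0xAAD389
s_7 = InvRound(s_6, k_0) = 0xF00C9E

0xF00C9E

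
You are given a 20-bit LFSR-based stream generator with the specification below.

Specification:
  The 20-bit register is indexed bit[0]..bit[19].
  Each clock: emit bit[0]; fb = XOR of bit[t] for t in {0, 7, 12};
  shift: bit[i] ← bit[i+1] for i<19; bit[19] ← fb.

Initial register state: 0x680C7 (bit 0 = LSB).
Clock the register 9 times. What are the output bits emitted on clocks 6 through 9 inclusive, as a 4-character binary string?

0110

reg_0 = 0x680C7
clock 1: out=1, reg = 0x34063
clock 2: out=1, reg = 0x9A031
clock 3: out=1, reg = 0xCD018
clock 4: out=0, reg = 0xE680C
clock 5: out=0, reg = 0x73406
clock 6: out=0, reg = 0xB9A03
clock 7: out=1, reg = 0x5CD01
clock 8: out=1, reg = 0xAE680
clock 9: out=0, reg = 0xD7340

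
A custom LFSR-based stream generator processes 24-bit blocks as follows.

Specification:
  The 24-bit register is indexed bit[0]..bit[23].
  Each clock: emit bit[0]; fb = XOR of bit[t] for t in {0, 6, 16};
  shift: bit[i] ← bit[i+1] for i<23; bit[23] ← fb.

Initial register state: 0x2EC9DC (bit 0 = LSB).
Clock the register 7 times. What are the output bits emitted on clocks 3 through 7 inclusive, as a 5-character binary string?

reg_0 = 0x2EC9DC
clock 1: out=0, reg = 0x9764EE
clock 2: out=0, reg = 0x4BB277
clock 3: out=1, reg = 0xA5D93B
clock 4: out=1, reg = 0x52EC9D
clock 5: out=1, reg = 0xA9764E
clock 6: out=0, reg = 0x54BB27
clock 7: out=1, reg = 0xAA5D93

11101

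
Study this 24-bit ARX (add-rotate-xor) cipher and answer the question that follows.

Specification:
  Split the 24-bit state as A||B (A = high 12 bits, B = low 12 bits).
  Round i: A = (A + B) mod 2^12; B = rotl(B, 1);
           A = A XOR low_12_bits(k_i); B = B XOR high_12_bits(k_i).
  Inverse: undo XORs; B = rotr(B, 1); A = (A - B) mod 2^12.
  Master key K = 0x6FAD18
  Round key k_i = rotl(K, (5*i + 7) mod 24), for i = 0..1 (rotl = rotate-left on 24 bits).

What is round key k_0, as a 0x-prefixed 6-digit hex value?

K = 0x6FAD18
k_0 = rotl(K, (5*0+7) mod 24) = rotl(K, 7) = 0xD68C37

0xD68C37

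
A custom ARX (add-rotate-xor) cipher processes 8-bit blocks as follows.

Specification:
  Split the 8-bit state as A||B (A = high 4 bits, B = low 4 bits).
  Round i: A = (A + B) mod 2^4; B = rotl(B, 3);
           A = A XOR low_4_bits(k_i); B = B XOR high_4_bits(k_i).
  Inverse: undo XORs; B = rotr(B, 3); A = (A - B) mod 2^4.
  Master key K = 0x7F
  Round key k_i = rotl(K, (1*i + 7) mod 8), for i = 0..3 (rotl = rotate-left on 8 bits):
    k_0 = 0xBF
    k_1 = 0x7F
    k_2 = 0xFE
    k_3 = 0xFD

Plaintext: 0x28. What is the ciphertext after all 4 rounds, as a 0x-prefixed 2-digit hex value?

0x52

s_0 = plaintext = 0x28
s_1 = Round(s_0, k_0) = 0x5F
s_2 = Round(s_1, k_1) = 0xB8
s_3 = Round(s_2, k_2) = 0xDB
s_4 = Round(s_3, k_3) = 0x52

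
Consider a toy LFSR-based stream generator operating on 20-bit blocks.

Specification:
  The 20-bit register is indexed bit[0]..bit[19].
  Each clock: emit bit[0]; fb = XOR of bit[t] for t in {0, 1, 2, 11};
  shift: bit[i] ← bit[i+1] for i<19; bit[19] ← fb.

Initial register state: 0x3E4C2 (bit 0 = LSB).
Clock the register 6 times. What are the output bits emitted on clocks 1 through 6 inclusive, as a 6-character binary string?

010000

reg_0 = 0x3E4C2
clock 1: out=0, reg = 0x9F261
clock 2: out=1, reg = 0xCF930
clock 3: out=0, reg = 0xE7C98
clock 4: out=0, reg = 0xF3E4C
clock 5: out=0, reg = 0x79F26
clock 6: out=0, reg = 0xBCF93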